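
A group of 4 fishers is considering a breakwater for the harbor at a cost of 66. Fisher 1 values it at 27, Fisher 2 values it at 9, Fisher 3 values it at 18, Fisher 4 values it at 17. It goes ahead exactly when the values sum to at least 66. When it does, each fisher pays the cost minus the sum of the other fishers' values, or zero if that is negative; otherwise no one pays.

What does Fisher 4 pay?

Total value 71 ≥ cost 66, so the project is built.
The other fishers' values sum to 54.
Cost minus that sum is 66 - 54 = 12.

12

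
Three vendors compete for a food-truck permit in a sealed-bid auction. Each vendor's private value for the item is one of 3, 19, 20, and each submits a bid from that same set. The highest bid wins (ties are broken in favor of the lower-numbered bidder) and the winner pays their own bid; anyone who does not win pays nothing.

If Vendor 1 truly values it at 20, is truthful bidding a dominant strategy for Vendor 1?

No

Consider the case where Vendor 2 bids 3 and Vendor 3 bids 3.
Truthful bid 20: wins, pays 20, utility 20 - 20 = 0.
Bid 3 instead: wins, pays 3, utility 20 - 3 = 17.
Since 17 > 0, bidding 3 is strictly better here, so truthful bidding is not dominant.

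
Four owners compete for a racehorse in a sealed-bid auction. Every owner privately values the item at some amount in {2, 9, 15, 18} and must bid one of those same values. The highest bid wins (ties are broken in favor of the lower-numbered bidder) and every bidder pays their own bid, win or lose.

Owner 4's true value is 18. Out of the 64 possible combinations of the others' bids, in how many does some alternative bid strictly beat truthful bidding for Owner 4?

Others bid (2, 2, 2): truth gives 0; bid 9 gives 9 > 0. Violating.
Others bid (2, 2, 9): truth gives 0; bid 15 gives 3 > 0. Violating.
Others bid (2, 2, 18): truth gives -18; bid 2 gives -2 > -18. Violating.
Others bid (2, 9, 2): truth gives 0; bid 15 gives 3 > 0. Violating.
Others bid (2, 2, 15): truth gives 0; no alternative beats it.
Others bid (2, 9, 15): truth gives 0; no alternative beats it.
(Checking all 64 profiles: 45 have a profitable deviation, 19 do not.)

45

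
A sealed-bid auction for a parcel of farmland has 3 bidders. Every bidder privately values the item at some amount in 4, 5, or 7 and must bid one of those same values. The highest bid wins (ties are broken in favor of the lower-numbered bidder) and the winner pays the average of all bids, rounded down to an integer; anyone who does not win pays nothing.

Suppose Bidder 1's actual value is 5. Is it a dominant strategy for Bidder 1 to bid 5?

Check each profile of the others' bids and compare truth against every alternative bid.
Others bid (4, 5): truth gives 1, best alternative gives 0.
Others bid (5, 4): truth gives 1, best alternative gives 0.
Others bid (4, 4): truth gives 1, best alternative gives 1.
Others bid (4, 7): truth gives 0, best alternative gives 0.
Others bid (5, 5): truth gives 0, best alternative gives 0.
Others bid (5, 7): truth gives 0, best alternative gives 0.
(Remaining 3 profiles checked similarly; truth is weakly best in each.)
In every case the truthful bid is at least as good as any alternative, so it is a dominant strategy.

Yes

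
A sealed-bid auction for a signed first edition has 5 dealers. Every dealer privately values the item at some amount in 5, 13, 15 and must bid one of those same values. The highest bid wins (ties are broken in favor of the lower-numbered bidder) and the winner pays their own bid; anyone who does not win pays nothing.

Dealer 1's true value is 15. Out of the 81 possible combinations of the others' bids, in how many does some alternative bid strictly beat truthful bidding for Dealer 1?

Others bid (5, 5, 5, 5): truth gives 0; bid 5 gives 10 > 0. Violating.
Others bid (5, 5, 5, 13): truth gives 0; bid 13 gives 2 > 0. Violating.
Others bid (5, 5, 13, 5): truth gives 0; bid 13 gives 2 > 0. Violating.
Others bid (5, 5, 13, 13): truth gives 0; bid 13 gives 2 > 0. Violating.
Others bid (5, 5, 5, 15): truth gives 0; no alternative beats it.
Others bid (5, 5, 13, 15): truth gives 0; no alternative beats it.
(Checking all 81 profiles: 16 have a profitable deviation, 65 do not.)

16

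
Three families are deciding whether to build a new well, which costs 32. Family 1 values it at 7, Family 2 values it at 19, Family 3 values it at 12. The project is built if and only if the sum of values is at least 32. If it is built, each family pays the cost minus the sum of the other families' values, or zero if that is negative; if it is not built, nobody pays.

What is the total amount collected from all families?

20

Total value 38 ≥ cost 32, so it is built.
Family 1: others sum to 31; max(0, 32 - 31) = 1.
Family 2: others sum to 19; max(0, 32 - 19) = 13.
Family 3: others sum to 26; max(0, 32 - 26) = 6.
Total collected = 1 + 13 + 6 = 20.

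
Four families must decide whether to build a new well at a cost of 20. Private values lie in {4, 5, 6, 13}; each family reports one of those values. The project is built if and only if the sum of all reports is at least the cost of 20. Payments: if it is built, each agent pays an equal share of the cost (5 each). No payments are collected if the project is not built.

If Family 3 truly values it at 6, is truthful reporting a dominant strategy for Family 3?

No

Consider the case where Family 1 reports 4, Family 2 reports 4 and Family 4 reports 4.
Truthful report 6: project not built, utility 0.
Report 13 instead: project built, pays 5, utility 6 - 5 = 1.
Since 1 > 0, reporting 13 is strictly better here, so truthful reporting is not dominant.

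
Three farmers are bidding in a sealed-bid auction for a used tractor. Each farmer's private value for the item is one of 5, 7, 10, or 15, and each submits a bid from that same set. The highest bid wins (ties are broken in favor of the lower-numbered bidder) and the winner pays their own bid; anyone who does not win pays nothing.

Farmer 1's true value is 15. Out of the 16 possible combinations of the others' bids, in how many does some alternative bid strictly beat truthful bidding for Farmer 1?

Others bid (5, 5): truth gives 0; bid 5 gives 10 > 0. Violating.
Others bid (5, 7): truth gives 0; bid 7 gives 8 > 0. Violating.
Others bid (5, 10): truth gives 0; bid 10 gives 5 > 0. Violating.
Others bid (7, 5): truth gives 0; bid 7 gives 8 > 0. Violating.
Others bid (5, 15): truth gives 0; no alternative beats it.
Others bid (7, 15): truth gives 0; no alternative beats it.
(Checking all 16 profiles: 9 have a profitable deviation, 7 do not.)

9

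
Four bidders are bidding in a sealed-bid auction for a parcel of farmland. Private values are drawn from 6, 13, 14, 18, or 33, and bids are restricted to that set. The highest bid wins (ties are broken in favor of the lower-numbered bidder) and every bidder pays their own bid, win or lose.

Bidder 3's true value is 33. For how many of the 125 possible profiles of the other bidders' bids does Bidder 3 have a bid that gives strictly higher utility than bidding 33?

81

Others bid (6, 6, 6): truth gives 0; bid 13 gives 20 > 0. Violating.
Others bid (6, 6, 13): truth gives 0; bid 13 gives 20 > 0. Violating.
Others bid (6, 6, 14): truth gives 0; bid 14 gives 19 > 0. Violating.
Others bid (6, 6, 18): truth gives 0; bid 18 gives 15 > 0. Violating.
Others bid (6, 6, 33): truth gives 0; no alternative beats it.
Others bid (6, 13, 33): truth gives 0; no alternative beats it.
(Checking all 125 profiles: 81 have a profitable deviation, 44 do not.)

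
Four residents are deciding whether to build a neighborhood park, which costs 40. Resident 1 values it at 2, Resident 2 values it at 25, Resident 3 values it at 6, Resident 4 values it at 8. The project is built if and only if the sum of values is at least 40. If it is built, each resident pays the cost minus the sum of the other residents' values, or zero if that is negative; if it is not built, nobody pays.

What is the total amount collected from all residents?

Total value 41 ≥ cost 40, so it is built.
Resident 1: others sum to 39; max(0, 40 - 39) = 1.
Resident 2: others sum to 16; max(0, 40 - 16) = 24.
Resident 3: others sum to 35; max(0, 40 - 35) = 5.
Resident 4: others sum to 33; max(0, 40 - 33) = 7.
Total collected = 1 + 24 + 5 + 7 = 37.

37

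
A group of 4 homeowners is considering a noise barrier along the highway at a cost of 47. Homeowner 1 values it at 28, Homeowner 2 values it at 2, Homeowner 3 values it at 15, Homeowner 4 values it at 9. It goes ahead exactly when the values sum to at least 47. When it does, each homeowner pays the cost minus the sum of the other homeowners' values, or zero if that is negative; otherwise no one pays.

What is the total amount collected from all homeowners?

Total value 54 ≥ cost 47, so it is built.
Homeowner 1: others sum to 26; max(0, 47 - 26) = 21.
Homeowner 2: others sum to 52; max(0, 47 - 52) = 0.
Homeowner 3: others sum to 39; max(0, 47 - 39) = 8.
Homeowner 4: others sum to 45; max(0, 47 - 45) = 2.
Total collected = 21 + 0 + 8 + 2 = 31.

31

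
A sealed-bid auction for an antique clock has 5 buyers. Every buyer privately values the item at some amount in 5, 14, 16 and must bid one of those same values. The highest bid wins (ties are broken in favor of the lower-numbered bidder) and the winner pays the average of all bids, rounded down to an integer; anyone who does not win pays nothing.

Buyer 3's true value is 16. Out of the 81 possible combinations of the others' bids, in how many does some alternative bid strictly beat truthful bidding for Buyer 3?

Others bid (5, 5, 5, 5): truth gives 9; bid 14 gives 10 > 9. Violating.
Others bid (5, 5, 5, 14): truth gives 7; bid 14 gives 8 > 7. Violating.
Others bid (5, 5, 14, 5): truth gives 7; bid 14 gives 8 > 7. Violating.
Others bid (5, 5, 5, 16): truth gives 7; no alternative beats it.
Others bid (5, 5, 14, 14): truth gives 6; no alternative beats it.
(Checking all 81 profiles: 3 have a profitable deviation, 78 do not.)

3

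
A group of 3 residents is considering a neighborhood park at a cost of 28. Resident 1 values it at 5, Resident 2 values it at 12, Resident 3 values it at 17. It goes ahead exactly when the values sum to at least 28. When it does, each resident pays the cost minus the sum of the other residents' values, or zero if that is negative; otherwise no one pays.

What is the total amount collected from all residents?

17

Total value 34 ≥ cost 28, so it is built.
Resident 1: others sum to 29; max(0, 28 - 29) = 0.
Resident 2: others sum to 22; max(0, 28 - 22) = 6.
Resident 3: others sum to 17; max(0, 28 - 17) = 11.
Total collected = 0 + 6 + 11 = 17.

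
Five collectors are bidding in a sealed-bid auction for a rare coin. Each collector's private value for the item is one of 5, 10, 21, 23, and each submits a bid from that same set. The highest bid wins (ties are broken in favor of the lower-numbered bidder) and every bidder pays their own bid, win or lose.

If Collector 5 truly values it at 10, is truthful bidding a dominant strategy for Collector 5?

Consider the case where Collector 1 bids 5, Collector 2 bids 5, Collector 3 bids 5 and Collector 4 bids 10.
Truthful bid 10: loses but pays 10, utility -10.
Bid 5 instead: loses but pays 5, utility -5.
Since -5 > -10, bidding 5 is strictly better here, so truthful bidding is not dominant.

No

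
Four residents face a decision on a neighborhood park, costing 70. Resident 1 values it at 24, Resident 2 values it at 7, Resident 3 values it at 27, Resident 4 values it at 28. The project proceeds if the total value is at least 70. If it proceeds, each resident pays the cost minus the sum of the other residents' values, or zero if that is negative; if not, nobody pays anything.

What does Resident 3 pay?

11

Total value 86 ≥ cost 70, so the project is built.
The other residents' values sum to 59.
Cost minus that sum is 70 - 59 = 11.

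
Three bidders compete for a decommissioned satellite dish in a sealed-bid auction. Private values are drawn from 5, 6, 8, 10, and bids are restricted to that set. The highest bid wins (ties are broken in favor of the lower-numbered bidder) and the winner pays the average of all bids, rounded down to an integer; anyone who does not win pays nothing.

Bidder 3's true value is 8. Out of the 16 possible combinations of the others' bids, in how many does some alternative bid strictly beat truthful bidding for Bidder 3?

3

Others bid (5, 5): truth gives 2; bid 6 gives 3 > 2. Violating.
Others bid (5, 8): truth gives 0; bid 10 gives 1 > 0. Violating.
Others bid (8, 5): truth gives 0; bid 10 gives 1 > 0. Violating.
Others bid (5, 6): truth gives 2; no alternative beats it.
Others bid (5, 10): truth gives 0; no alternative beats it.
(Checking all 16 profiles: 3 have a profitable deviation, 13 do not.)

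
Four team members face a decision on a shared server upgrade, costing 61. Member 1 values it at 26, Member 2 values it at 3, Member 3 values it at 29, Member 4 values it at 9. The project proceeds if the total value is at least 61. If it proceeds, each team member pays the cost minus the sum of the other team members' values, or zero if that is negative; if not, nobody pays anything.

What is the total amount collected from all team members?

Total value 67 ≥ cost 61, so it is built.
Member 1: others sum to 41; max(0, 61 - 41) = 20.
Member 2: others sum to 64; max(0, 61 - 64) = 0.
Member 3: others sum to 38; max(0, 61 - 38) = 23.
Member 4: others sum to 58; max(0, 61 - 58) = 3.
Total collected = 20 + 0 + 23 + 3 = 46.

46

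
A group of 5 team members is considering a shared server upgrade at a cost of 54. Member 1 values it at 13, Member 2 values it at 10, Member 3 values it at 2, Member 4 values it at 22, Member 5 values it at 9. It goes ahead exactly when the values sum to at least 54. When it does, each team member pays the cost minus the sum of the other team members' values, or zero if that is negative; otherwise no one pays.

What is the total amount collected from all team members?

46

Total value 56 ≥ cost 54, so it is built.
Member 1: others sum to 43; max(0, 54 - 43) = 11.
Member 2: others sum to 46; max(0, 54 - 46) = 8.
Member 3: others sum to 54; max(0, 54 - 54) = 0.
Member 4: others sum to 34; max(0, 54 - 34) = 20.
Member 5: others sum to 47; max(0, 54 - 47) = 7.
Total collected = 11 + 8 + 0 + 20 + 7 = 46.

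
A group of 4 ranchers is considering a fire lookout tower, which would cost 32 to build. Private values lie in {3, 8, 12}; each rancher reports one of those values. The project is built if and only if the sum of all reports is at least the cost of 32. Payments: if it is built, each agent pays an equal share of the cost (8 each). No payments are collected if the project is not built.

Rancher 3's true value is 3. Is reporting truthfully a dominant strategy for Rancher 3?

Check each profile of the others' reports and compare truth against every alternative report.
Others report (3, 12, 12): truth gives 0, best alternative gives -5.
Others report (8, 8, 8): truth gives 0, best alternative gives -5.
Others report (8, 8, 12): truth gives 0, best alternative gives -5.
Others report (8, 12, 8): truth gives 0, best alternative gives -5.
Others report (12, 3, 12): truth gives 0, best alternative gives -5.
Others report (12, 8, 8): truth gives 0, best alternative gives -5.
(Remaining 21 profiles checked similarly; truth is weakly best in each.)
In every case the truthful report is at least as good as any alternative, so it is a dominant strategy.

Yes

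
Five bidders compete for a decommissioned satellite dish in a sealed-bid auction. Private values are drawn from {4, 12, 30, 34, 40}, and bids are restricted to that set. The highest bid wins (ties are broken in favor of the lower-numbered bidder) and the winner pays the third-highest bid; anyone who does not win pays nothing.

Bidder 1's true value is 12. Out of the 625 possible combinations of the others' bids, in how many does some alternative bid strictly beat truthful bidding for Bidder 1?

Others bid (4, 4, 4, 30): truth gives 0; bid 30 gives 8 > 0. Violating.
Others bid (4, 4, 4, 34): truth gives 0; bid 34 gives 8 > 0. Violating.
Others bid (4, 4, 4, 40): truth gives 0; bid 40 gives 8 > 0. Violating.
Others bid (4, 4, 30, 4): truth gives 0; bid 30 gives 8 > 0. Violating.
Others bid (4, 4, 4, 4): truth gives 8; no alternative beats it.
Others bid (4, 4, 4, 12): truth gives 8; no alternative beats it.
(Checking all 625 profiles: 12 have a profitable deviation, 613 do not.)

12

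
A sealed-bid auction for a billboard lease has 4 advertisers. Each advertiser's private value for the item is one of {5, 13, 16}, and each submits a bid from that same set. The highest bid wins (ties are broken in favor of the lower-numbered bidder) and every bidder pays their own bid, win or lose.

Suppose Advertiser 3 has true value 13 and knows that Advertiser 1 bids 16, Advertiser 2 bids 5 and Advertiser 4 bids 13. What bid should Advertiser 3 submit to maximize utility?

Bid 5: loses but pays 5, utility -5.
Bid 13: loses but pays 13, utility -13.
Bid 16: loses but pays 16, utility -16.
The best choice is 5 with utility -5.

5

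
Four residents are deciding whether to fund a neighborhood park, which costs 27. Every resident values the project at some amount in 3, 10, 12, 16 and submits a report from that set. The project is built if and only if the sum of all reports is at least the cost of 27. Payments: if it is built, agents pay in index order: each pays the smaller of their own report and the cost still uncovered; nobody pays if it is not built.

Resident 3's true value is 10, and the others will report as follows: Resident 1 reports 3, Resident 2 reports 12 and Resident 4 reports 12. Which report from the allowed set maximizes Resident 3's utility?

Report 3: project built, pays 3, utility 10 - 3 = 7.
Report 10: project built, pays 10, utility 10 - 10 = 0.
Report 12: project built, pays 12, utility 10 - 12 = -2.
Report 16: project built, pays 12, utility 10 - 12 = -2.
The best choice is 3 with utility 7.

3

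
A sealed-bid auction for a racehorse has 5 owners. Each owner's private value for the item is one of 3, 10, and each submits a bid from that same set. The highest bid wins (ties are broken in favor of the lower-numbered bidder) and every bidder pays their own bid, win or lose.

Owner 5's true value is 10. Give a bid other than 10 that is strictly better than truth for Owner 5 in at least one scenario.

3

Suppose Owner 1 bids 3, Owner 2 bids 3, Owner 3 bids 3 and Owner 4 bids 10.
Bid 10: loses but pays 10, utility -10.
Bid 3: loses but pays 3, utility -3.
So bidding 3 beats truth here (-3 > -10).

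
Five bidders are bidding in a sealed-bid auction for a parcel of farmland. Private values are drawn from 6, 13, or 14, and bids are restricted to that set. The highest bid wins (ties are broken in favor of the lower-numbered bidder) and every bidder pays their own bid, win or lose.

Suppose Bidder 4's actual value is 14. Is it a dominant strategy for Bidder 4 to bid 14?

No

Consider the case where Bidder 1 bids 6, Bidder 2 bids 6, Bidder 3 bids 6 and Bidder 5 bids 6.
Truthful bid 14: wins, pays 14, utility 14 - 14 = 0.
Bid 13 instead: wins, pays 13, utility 14 - 13 = 1.
Since 1 > 0, bidding 13 is strictly better here, so truthful bidding is not dominant.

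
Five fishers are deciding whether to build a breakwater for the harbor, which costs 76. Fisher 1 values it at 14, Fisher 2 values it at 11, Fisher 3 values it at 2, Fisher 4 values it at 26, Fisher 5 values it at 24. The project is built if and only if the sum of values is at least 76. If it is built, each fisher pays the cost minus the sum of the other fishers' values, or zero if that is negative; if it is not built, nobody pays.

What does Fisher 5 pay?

23

Total value 77 ≥ cost 76, so the project is built.
The other fishers' values sum to 53.
Cost minus that sum is 76 - 53 = 23.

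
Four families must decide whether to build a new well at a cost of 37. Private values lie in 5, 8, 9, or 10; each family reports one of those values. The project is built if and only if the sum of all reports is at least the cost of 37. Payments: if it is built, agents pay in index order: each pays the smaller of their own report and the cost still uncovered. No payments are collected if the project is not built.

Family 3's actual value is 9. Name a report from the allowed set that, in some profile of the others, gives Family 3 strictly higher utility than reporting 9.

Suppose Family 1 reports 9, Family 2 reports 10 and Family 4 reports 10.
Report 9: project built, pays 9, utility 9 - 9 = 0.
Report 8: project built, pays 8, utility 9 - 8 = 1.
So reporting 8 beats truth here (1 > 0).

8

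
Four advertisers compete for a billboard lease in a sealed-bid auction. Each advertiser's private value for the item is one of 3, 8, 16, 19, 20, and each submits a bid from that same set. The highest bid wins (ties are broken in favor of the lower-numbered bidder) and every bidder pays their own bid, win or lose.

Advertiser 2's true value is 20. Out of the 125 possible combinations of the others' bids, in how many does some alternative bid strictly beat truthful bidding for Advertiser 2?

73

Others bid (3, 3, 3): truth gives 0; bid 8 gives 12 > 0. Violating.
Others bid (3, 3, 8): truth gives 0; bid 8 gives 12 > 0. Violating.
Others bid (3, 3, 16): truth gives 0; bid 16 gives 4 > 0. Violating.
Others bid (3, 3, 19): truth gives 0; bid 19 gives 1 > 0. Violating.
Others bid (3, 3, 20): truth gives 0; no alternative beats it.
Others bid (3, 8, 20): truth gives 0; no alternative beats it.
(Checking all 125 profiles: 73 have a profitable deviation, 52 do not.)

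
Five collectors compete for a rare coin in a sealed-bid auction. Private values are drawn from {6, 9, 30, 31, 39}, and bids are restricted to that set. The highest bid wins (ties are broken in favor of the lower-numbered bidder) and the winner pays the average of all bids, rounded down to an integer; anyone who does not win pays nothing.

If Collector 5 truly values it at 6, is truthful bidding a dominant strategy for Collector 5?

Yes

Check each profile of the others' bids and compare truth against every alternative bid.
Others bid (6, 6, 6, 6): truth gives 0, best alternative gives 0.
Others bid (6, 6, 6, 9): truth gives 0, best alternative gives 0.
Others bid (6, 6, 6, 30): truth gives 0, best alternative gives 0.
Others bid (6, 6, 6, 31): truth gives 0, best alternative gives 0.
Others bid (6, 6, 6, 39): truth gives 0, best alternative gives 0.
Others bid (6, 6, 9, 6): truth gives 0, best alternative gives 0.
(Remaining 619 profiles checked similarly; truth is weakly best in each.)
In every case the truthful bid is at least as good as any alternative, so it is a dominant strategy.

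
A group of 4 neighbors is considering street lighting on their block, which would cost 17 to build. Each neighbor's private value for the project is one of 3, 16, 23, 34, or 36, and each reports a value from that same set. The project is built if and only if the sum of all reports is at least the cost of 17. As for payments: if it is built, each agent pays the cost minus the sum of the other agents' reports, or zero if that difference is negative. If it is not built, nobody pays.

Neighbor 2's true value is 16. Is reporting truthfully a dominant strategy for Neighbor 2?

Yes

Check each profile of the others' reports and compare truth against every alternative report.
Others report (3, 3, 16): truth gives 16, best alternative gives 16.
Others report (3, 3, 23): truth gives 16, best alternative gives 16.
Others report (3, 3, 34): truth gives 16, best alternative gives 16.
Others report (3, 3, 36): truth gives 16, best alternative gives 16.
Others report (3, 16, 3): truth gives 16, best alternative gives 16.
Others report (3, 16, 16): truth gives 16, best alternative gives 16.
(Remaining 119 profiles checked similarly; truth is weakly best in each.)
In every case the truthful report is at least as good as any alternative, so it is a dominant strategy.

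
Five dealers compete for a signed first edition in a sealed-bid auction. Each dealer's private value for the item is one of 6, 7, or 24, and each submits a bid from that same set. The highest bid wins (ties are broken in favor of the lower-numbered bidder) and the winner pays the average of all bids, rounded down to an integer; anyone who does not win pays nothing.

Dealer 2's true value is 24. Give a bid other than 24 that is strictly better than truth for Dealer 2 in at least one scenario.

7

Suppose Dealer 1 bids 6, Dealer 3 bids 6, Dealer 4 bids 6 and Dealer 5 bids 6.
Bid 24: wins, pays 9, utility 24 - 9 = 15.
Bid 7: wins, pays 6, utility 24 - 6 = 18.
So bidding 7 beats truth here (18 > 15).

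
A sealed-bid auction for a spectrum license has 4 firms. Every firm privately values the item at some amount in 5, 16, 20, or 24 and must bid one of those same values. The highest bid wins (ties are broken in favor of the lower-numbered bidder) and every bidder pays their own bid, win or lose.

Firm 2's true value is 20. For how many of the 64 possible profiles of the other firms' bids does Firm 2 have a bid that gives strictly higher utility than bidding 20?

50

Others bid (5, 5, 5): truth gives 0; bid 16 gives 4 > 0. Violating.
Others bid (5, 5, 16): truth gives 0; bid 16 gives 4 > 0. Violating.
Others bid (5, 5, 24): truth gives -20; bid 24 gives -4 > -20. Violating.
Others bid (5, 16, 5): truth gives 0; bid 16 gives 4 > 0. Violating.
Others bid (5, 5, 20): truth gives 0; no alternative beats it.
Others bid (5, 16, 20): truth gives 0; no alternative beats it.
(Checking all 64 profiles: 50 have a profitable deviation, 14 do not.)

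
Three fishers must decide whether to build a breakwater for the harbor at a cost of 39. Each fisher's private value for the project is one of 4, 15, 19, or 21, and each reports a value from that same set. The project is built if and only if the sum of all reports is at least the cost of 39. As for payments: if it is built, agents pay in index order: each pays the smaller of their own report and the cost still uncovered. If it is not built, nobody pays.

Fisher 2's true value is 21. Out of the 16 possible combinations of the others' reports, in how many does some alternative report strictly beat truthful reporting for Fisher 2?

13

Others report (4, 19): truth gives 0; report 19 gives 2 > 0. Violating.
Others report (4, 21): truth gives 0; report 15 gives 6 > 0. Violating.
Others report (15, 15): truth gives 0; report 15 gives 6 > 0. Violating.
Others report (15, 19): truth gives 0; report 15 gives 6 > 0. Violating.
Others report (4, 4): truth gives 0; no alternative beats it.
Others report (4, 15): truth gives 0; no alternative beats it.
(Checking all 16 profiles: 13 have a profitable deviation, 3 do not.)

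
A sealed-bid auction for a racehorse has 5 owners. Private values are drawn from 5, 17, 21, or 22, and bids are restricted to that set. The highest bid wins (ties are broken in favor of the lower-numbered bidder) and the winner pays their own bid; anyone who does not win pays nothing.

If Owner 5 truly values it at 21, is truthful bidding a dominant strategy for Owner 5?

Consider the case where Owner 1 bids 5, Owner 2 bids 5, Owner 3 bids 5 and Owner 4 bids 5.
Truthful bid 21: wins, pays 21, utility 21 - 21 = 0.
Bid 17 instead: wins, pays 17, utility 21 - 17 = 4.
Since 4 > 0, bidding 17 is strictly better here, so truthful bidding is not dominant.

No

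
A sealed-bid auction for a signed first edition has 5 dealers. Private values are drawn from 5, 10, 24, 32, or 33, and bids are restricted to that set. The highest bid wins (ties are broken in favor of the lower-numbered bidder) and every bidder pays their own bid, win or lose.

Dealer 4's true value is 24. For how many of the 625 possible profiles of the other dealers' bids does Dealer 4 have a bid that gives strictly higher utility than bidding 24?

603

Others bid (5, 5, 5, 5): truth gives 0; bid 10 gives 14 > 0. Violating.
Others bid (5, 5, 5, 10): truth gives 0; bid 10 gives 14 > 0. Violating.
Others bid (5, 5, 5, 32): truth gives -24; bid 5 gives -5 > -24. Violating.
Others bid (5, 5, 5, 33): truth gives -24; bid 5 gives -5 > -24. Violating.
Others bid (5, 5, 5, 24): truth gives 0; no alternative beats it.
Others bid (5, 5, 10, 5): truth gives 0; no alternative beats it.
(Checking all 625 profiles: 603 have a profitable deviation, 22 do not.)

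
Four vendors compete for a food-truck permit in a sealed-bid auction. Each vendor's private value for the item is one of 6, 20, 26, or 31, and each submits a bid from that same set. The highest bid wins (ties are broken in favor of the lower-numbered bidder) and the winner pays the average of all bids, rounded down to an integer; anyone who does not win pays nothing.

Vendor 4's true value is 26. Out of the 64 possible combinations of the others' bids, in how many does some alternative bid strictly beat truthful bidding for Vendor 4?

19

Others bid (6, 6, 6): truth gives 15; bid 20 gives 17 > 15. Violating.
Others bid (6, 6, 26): truth gives 0; bid 31 gives 9 > 0. Violating.
Others bid (6, 20, 26): truth gives 0; bid 31 gives 6 > 0. Violating.
Others bid (6, 26, 6): truth gives 0; bid 31 gives 9 > 0. Violating.
Others bid (6, 6, 20): truth gives 12; no alternative beats it.
Others bid (6, 6, 31): truth gives 0; no alternative beats it.
(Checking all 64 profiles: 19 have a profitable deviation, 45 do not.)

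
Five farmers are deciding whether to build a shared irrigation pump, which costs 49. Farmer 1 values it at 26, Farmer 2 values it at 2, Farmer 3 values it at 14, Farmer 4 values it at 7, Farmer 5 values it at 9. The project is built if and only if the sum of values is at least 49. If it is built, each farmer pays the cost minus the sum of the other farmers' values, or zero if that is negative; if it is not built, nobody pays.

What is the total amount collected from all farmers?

22

Total value 58 ≥ cost 49, so it is built.
Farmer 1: others sum to 32; max(0, 49 - 32) = 17.
Farmer 2: others sum to 56; max(0, 49 - 56) = 0.
Farmer 3: others sum to 44; max(0, 49 - 44) = 5.
Farmer 4: others sum to 51; max(0, 49 - 51) = 0.
Farmer 5: others sum to 49; max(0, 49 - 49) = 0.
Total collected = 17 + 0 + 5 + 0 + 0 = 22.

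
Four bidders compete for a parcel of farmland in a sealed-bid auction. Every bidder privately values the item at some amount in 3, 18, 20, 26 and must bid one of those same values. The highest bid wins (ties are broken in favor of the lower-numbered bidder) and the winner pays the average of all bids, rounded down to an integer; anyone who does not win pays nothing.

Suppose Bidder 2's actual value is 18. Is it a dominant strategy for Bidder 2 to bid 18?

Consider the case where Bidder 1 bids 3, Bidder 3 bids 3 and Bidder 4 bids 20.
Truthful bid 18: loses, pays 0, utility 0.
Bid 20 instead: wins, pays 11, utility 18 - 11 = 7.
Since 7 > 0, bidding 20 is strictly better here, so truthful bidding is not dominant.

No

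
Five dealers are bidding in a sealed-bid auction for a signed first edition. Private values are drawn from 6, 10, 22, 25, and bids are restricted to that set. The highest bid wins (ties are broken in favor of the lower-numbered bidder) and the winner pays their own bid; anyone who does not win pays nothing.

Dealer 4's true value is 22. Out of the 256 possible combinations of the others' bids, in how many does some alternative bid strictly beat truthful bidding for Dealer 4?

Others bid (6, 6, 6, 6): truth gives 0; bid 10 gives 12 > 0. Violating.
Others bid (6, 6, 6, 10): truth gives 0; bid 10 gives 12 > 0. Violating.
Others bid (6, 6, 6, 22): truth gives 0; no alternative beats it.
Others bid (6, 6, 6, 25): truth gives 0; no alternative beats it.
(Checking all 256 profiles: 2 have a profitable deviation, 254 do not.)

2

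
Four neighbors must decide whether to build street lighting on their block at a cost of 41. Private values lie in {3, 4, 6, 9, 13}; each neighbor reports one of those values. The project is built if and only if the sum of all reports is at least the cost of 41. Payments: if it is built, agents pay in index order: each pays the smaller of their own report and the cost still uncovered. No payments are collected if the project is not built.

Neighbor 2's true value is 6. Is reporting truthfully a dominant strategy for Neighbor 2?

No

Consider the case where Neighbor 1 reports 13, Neighbor 3 reports 13 and Neighbor 4 reports 13.
Truthful report 6: project built, pays 6, utility 6 - 6 = 0.
Report 3 instead: project built, pays 3, utility 6 - 3 = 3.
Since 3 > 0, reporting 3 is strictly better here, so truthful reporting is not dominant.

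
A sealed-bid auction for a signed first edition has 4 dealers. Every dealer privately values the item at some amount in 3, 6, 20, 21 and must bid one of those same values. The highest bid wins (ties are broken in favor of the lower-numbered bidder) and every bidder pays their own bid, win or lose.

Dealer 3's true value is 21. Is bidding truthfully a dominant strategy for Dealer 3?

No

Consider the case where Dealer 1 bids 3, Dealer 2 bids 3 and Dealer 4 bids 3.
Truthful bid 21: wins, pays 21, utility 21 - 21 = 0.
Bid 6 instead: wins, pays 6, utility 21 - 6 = 15.
Since 15 > 0, bidding 6 is strictly better here, so truthful bidding is not dominant.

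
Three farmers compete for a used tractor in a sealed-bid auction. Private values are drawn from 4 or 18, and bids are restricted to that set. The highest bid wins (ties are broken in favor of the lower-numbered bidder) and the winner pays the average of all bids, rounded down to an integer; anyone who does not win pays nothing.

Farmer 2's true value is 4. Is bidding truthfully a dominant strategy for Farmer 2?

Check each profile of the others' bids and compare truth against every alternative bid.
Others bid (4, 18): truth gives 0, best alternative gives -9.
Others bid (4, 4): truth gives 0, best alternative gives -4.
Others bid (18, 4): truth gives 0, best alternative gives 0.
Others bid (18, 18): truth gives 0, best alternative gives 0.
In every case the truthful bid is at least as good as any alternative, so it is a dominant strategy.

Yes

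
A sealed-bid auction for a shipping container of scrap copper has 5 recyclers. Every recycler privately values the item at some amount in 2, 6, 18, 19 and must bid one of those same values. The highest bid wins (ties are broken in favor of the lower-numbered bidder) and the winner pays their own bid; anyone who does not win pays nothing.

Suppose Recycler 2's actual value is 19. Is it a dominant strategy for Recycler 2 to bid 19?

Consider the case where Recycler 1 bids 2, Recycler 3 bids 2, Recycler 4 bids 2 and Recycler 5 bids 2.
Truthful bid 19: wins, pays 19, utility 19 - 19 = 0.
Bid 6 instead: wins, pays 6, utility 19 - 6 = 13.
Since 13 > 0, bidding 6 is strictly better here, so truthful bidding is not dominant.

No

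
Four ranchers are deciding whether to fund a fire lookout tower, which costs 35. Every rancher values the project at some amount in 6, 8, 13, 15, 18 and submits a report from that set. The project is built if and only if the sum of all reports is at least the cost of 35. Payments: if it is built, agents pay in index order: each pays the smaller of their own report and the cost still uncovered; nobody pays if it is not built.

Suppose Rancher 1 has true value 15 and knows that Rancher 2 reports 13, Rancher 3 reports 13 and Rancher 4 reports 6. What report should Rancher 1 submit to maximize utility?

Report 6: project built, pays 6, utility 15 - 6 = 9.
Report 8: project built, pays 8, utility 15 - 8 = 7.
Report 13: project built, pays 13, utility 15 - 13 = 2.
Report 15: project built, pays 15, utility 15 - 15 = 0.
Report 18: project built, pays 18, utility 15 - 18 = -3.
The best choice is 6 with utility 9.

6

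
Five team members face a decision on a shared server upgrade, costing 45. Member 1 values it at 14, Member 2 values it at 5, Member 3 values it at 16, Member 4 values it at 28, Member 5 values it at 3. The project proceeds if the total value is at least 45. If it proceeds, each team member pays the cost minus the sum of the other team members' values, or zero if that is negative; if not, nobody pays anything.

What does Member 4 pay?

Total value 66 ≥ cost 45, so the project is built.
The other team members' values sum to 38.
Cost minus that sum is 45 - 38 = 7.

7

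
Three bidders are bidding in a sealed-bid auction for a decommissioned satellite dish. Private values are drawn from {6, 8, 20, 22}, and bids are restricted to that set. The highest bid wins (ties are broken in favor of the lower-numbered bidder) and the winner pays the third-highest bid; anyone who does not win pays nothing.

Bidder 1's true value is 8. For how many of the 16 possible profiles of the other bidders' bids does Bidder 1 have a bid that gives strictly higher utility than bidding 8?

Others bid (6, 20): truth gives 0; bid 20 gives 2 > 0. Violating.
Others bid (6, 22): truth gives 0; bid 22 gives 2 > 0. Violating.
Others bid (20, 6): truth gives 0; bid 20 gives 2 > 0. Violating.
Others bid (22, 6): truth gives 0; bid 22 gives 2 > 0. Violating.
Others bid (6, 6): truth gives 2; no alternative beats it.
Others bid (6, 8): truth gives 2; no alternative beats it.
(Checking all 16 profiles: 4 have a profitable deviation, 12 do not.)

4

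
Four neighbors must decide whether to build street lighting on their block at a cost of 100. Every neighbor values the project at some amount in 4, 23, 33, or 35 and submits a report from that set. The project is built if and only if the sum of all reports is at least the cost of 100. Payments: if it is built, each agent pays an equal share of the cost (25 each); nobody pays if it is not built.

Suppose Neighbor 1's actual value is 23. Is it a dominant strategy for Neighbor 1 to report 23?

No

Consider the case where Neighbor 2 reports 23, Neighbor 3 reports 23 and Neighbor 4 reports 33.
Truthful report 23: project built, pays 25, utility 23 - 25 = -2.
Report 4 instead: project not built, utility 0.
Since 0 > -2, reporting 4 is strictly better here, so truthful reporting is not dominant.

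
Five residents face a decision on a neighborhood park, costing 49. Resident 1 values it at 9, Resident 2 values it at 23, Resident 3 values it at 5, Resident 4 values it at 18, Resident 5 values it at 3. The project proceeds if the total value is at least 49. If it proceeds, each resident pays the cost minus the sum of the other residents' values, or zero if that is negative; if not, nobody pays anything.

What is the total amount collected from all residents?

23

Total value 58 ≥ cost 49, so it is built.
Resident 1: others sum to 49; max(0, 49 - 49) = 0.
Resident 2: others sum to 35; max(0, 49 - 35) = 14.
Resident 3: others sum to 53; max(0, 49 - 53) = 0.
Resident 4: others sum to 40; max(0, 49 - 40) = 9.
Resident 5: others sum to 55; max(0, 49 - 55) = 0.
Total collected = 0 + 14 + 0 + 9 + 0 = 23.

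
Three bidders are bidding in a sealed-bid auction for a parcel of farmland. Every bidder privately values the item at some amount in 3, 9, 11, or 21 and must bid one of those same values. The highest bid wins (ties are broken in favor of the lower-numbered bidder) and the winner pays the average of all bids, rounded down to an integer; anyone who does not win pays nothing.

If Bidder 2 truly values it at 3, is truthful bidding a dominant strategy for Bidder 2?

Check each profile of the others' bids and compare truth against every alternative bid.
Others bid (3, 9): truth gives 0, best alternative gives -4.
Others bid (3, 3): truth gives 0, best alternative gives -2.
Others bid (3, 11): truth gives 0, best alternative gives 0.
Others bid (3, 21): truth gives 0, best alternative gives 0.
Others bid (9, 3): truth gives 0, best alternative gives 0.
Others bid (9, 9): truth gives 0, best alternative gives 0.
(Remaining 10 profiles checked similarly; truth is weakly best in each.)
In every case the truthful bid is at least as good as any alternative, so it is a dominant strategy.

Yes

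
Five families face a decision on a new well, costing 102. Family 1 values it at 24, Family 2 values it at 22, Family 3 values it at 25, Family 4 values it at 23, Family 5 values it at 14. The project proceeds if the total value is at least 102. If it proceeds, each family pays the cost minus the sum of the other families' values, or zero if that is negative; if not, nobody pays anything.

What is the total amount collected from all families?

Total value 108 ≥ cost 102, so it is built.
Family 1: others sum to 84; max(0, 102 - 84) = 18.
Family 2: others sum to 86; max(0, 102 - 86) = 16.
Family 3: others sum to 83; max(0, 102 - 83) = 19.
Family 4: others sum to 85; max(0, 102 - 85) = 17.
Family 5: others sum to 94; max(0, 102 - 94) = 8.
Total collected = 18 + 16 + 19 + 17 + 8 = 78.

78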